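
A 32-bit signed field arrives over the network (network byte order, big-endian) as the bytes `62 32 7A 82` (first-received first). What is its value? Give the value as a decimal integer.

In big-endian order the high byte comes first in memory.
The bytes are already most-significant first: 0x62327A82.
0x62327A82 = 1647475330.

1647475330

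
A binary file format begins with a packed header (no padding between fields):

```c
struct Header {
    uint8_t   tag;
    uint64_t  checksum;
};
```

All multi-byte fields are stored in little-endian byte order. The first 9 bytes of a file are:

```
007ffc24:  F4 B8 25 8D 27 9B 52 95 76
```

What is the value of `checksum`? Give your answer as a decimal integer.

8544826694342354360

`checksum` follows `tag` (1 byte), so it starts at byte offset 1 and occupies 8 bytes.
Bytes at offsets 1..8: B8 25 8D 27 9B 52 95 76.
Little-endian: lowest address holds the least-significant byte.
Reassemble most-significant byte first: 76 95 52 9B 27 8D 25 B8 → 0x7695529B278D25B8.
0x7695529B278D25B8 = 8544826694342354360.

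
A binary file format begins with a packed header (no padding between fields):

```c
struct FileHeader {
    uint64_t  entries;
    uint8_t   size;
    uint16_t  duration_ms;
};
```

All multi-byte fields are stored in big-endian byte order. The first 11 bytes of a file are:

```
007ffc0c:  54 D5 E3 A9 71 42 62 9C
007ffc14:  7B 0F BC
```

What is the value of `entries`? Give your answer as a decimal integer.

`entries` is the first field, at byte offset 0, occupying 8 bytes.
Bytes at offsets 0..7: 54 D5 E3 A9 71 42 62 9C.
In big-endian order the high byte comes first in memory.
The bytes are already most-significant first: 0x54D5E3A97142629C.
0x54D5E3A97142629C = 6113042386114470556.

6113042386114470556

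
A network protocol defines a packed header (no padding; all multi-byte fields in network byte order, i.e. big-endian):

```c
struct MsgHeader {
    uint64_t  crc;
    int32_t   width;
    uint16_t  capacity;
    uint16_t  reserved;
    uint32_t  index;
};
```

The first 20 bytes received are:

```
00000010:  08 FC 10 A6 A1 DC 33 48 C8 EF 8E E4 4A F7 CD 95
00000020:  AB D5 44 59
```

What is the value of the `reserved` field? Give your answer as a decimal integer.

`reserved` follows `crc` (8 B), `width` (4 B), `capacity` (2 B), so it starts at offset 8 + 4 + 2 = 14 and occupies 2 bytes.
Bytes at offsets 14..15: CD 95.
Big-endian: lowest address holds the most-significant byte.
The bytes are already most-significant first: 0xCD95.
0xCD95 = 52629.

52629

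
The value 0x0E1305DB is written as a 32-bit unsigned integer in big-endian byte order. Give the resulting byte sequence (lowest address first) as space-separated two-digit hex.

0E 13 05 DB

Split into bytes (most-significant first): 0E 13 05 DB.
In big-endian order the high byte comes first in memory.
So the memory order matches the most-significant-first order: 0E 13 05 DB.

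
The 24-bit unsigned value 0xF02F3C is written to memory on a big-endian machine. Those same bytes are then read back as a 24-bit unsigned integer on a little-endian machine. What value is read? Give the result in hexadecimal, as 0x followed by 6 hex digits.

0x3C2FF0

Stored big-endian, the bytes at ascending addresses are F0 2F 3C.
Read back as little-endian, the first byte is least significant, giving 0x3C2FF0.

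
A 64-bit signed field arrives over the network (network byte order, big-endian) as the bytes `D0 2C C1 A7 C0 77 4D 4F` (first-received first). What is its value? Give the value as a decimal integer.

-3446166688612528817

Big-endian stores the most-significant byte at the lowest address.
The bytes are already most-significant first: 0xD02CC1A7C0774D4F.
Top bit is set, so as a signed 64-bit value this is 0xD02CC1A7C0774D4F − 2^64 = -3446166688612528817.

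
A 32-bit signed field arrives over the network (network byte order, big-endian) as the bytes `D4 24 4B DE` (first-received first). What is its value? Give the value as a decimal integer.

-735818786

In big-endian order the high byte comes first in memory.
The bytes are already most-significant first: 0xD4244BDE.
Top bit is set, so as a signed 32-bit value this is 0xD4244BDE − 2^32 = -735818786.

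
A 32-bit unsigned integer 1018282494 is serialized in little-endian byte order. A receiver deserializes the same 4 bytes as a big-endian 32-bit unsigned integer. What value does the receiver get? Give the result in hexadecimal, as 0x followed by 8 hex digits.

0xFEC1B13C

1018282494 in 32-bit hexadecimal is 0x3CB1C1FE.
Stored little-endian, the bytes at ascending addresses are FE C1 B1 3C.
Read back as big-endian, the last byte is least significant, giving 0xFEC1B13C.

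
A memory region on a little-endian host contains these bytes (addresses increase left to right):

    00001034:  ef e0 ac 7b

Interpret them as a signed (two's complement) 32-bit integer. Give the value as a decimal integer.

2074927343

Little-endian: lowest address holds the least-significant byte.
Reassemble most-significant byte first: 7B AC E0 EF → 0x7BACE0EF.
0x7BACE0EF = 2074927343.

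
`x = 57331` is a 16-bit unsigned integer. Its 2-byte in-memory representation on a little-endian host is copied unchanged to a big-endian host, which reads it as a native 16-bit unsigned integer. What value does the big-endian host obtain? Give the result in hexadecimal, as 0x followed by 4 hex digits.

57331 in 16-bit hexadecimal is 0xDFF3.
Stored little-endian, the bytes at ascending addresses are F3 DF.
Read back as big-endian, the last byte is least significant, giving 0xF3DF.

0xF3DF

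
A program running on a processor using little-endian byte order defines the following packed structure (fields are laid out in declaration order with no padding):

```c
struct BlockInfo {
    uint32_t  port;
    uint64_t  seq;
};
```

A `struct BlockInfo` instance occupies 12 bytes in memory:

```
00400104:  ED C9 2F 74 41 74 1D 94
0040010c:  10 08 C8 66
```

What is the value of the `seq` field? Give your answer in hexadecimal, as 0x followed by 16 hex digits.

`seq` follows `port` (4 bytes), so it starts at byte offset 4 and occupies 8 bytes.
Bytes at offsets 4..11: 41 74 1D 94 10 08 C8 66.
Little-endian: lowest address holds the least-significant byte.
Reassemble most-significant byte first: 66 C8 08 10 94 1D 74 41 → 0x66C80810941D7441.

0x66C80810941D7441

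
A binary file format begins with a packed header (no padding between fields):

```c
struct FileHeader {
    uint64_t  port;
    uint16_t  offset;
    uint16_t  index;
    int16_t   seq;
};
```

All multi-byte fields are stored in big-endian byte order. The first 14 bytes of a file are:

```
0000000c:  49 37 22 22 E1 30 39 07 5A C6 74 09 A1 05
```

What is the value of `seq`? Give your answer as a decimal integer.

`seq` follows `port` (8 B), `offset` (2 B), `index` (2 B), so it starts at offset 8 + 2 + 2 = 12 and occupies 2 bytes.
Bytes at offsets 12..13: A1 05.
Big-endian stores the most-significant byte at the lowest address.
The bytes are already most-significant first: 0xA105.
Top bit is set, so as a signed 16-bit value this is 0xA105 − 2^16 = -24315.

-24315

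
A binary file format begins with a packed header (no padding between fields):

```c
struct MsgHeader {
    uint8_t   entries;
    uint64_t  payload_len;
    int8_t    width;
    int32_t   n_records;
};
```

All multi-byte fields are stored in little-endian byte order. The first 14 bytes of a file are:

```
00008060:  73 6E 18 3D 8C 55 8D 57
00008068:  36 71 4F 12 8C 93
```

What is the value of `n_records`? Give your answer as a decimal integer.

`n_records` follows `entries` (1 B), `payload_len` (8 B), `width` (1 B), so it starts at offset 1 + 8 + 1 = 10 and occupies 4 bytes.
Bytes at offsets 10..13: 4F 12 8C 93.
Little-endian: lowest address holds the least-significant byte.
Reassemble most-significant byte first: 93 8C 12 4F → 0x938C124F.
Top bit is set, so as a signed 32-bit value this is 0x938C124F − 2^32 = -1819536817.

-1819536817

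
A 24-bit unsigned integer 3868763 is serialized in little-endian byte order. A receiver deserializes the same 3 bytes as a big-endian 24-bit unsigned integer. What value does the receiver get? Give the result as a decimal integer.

5965883

3868763 in 24-bit hexadecimal is 0x3B085B.
Stored little-endian, the bytes at ascending addresses are 5B 08 3B.
Read back as big-endian, the last byte is least significant, giving 0x5B083B.
0x5B083B = 5965883.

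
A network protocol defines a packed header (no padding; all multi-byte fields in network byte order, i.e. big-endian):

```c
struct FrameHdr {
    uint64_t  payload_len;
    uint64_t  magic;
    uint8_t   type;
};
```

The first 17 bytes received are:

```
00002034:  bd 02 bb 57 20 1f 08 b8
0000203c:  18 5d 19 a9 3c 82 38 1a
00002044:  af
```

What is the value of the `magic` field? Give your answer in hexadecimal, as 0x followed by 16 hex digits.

`magic` follows `payload_len` (8 bytes), so it starts at byte offset 8 and occupies 8 bytes.
Bytes at offsets 8..15: 18 5D 19 A9 3C 82 38 1A.
Big-endian stores the most-significant byte at the lowest address.
The bytes are already most-significant first: 0x185D19A93C82381A.

0x185D19A93C82381A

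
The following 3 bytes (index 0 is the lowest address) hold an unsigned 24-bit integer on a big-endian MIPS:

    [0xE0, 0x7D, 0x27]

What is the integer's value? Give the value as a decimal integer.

14712103

In big-endian order the high byte comes first in memory.
The bytes are already most-significant first: 0xE07D27.
0xE07D27 = 14712103.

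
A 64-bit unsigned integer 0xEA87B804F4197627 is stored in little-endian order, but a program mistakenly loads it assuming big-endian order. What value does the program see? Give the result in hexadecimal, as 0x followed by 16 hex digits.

Stored little-endian, the bytes at ascending addresses are 27 76 19 F4 04 B8 87 EA.
Read back as big-endian, the last byte is least significant, giving 0x277619F404B887EA.

0x277619F404B887EA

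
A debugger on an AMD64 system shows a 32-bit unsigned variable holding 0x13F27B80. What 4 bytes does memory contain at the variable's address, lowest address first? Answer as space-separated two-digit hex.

80 7B F2 13

Split into bytes (most-significant first): 13 F2 7B 80.
Little-endian stores the least-significant byte at the lowest address.
So at ascending addresses the bytes are 80 7B F2 13.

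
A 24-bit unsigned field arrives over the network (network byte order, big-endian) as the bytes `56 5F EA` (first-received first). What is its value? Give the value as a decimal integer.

Big-endian: lowest address holds the most-significant byte.
The bytes are already most-significant first: 0x565FEA.
0x565FEA = 5660650.

5660650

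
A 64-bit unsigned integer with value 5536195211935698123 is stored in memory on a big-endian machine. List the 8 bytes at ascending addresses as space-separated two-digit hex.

5536195211935698123 in hexadecimal, padded to 64 bits, is 0x4CD4843696A54CCB.
Split into bytes (most-significant first): 4C D4 84 36 96 A5 4C CB.
Big-endian stores the most-significant byte at the lowest address.
So the memory order matches the most-significant-first order: 4C D4 84 36 96 A5 4C CB.

4C D4 84 36 96 A5 4C CB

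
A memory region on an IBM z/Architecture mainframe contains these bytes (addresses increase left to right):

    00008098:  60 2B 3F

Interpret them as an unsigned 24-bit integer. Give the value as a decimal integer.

Big-endian: lowest address holds the most-significant byte.
The bytes are already most-significant first: 0x602B3F.
0x602B3F = 6302527.

6302527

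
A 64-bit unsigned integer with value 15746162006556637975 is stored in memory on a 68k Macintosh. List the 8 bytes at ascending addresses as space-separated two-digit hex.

DA 85 9A EB 10 8F 7B 17

15746162006556637975 in hexadecimal, padded to 64 bits, is 0xDA859AEB108F7B17.
Split into bytes (most-significant first): DA 85 9A EB 10 8F 7B 17.
In big-endian order the high byte comes first in memory.
So the memory order matches the most-significant-first order: DA 85 9A EB 10 8F 7B 17.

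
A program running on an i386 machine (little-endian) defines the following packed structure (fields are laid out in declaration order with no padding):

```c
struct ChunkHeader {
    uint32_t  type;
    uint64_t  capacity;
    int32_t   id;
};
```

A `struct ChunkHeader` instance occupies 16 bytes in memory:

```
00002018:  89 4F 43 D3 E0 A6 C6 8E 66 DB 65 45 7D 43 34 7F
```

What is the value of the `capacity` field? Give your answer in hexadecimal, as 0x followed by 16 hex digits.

0x4565DB668EC6A6E0

`capacity` follows `type` (4 bytes), so it starts at byte offset 4 and occupies 8 bytes.
Bytes at offsets 4..11: E0 A6 C6 8E 66 DB 65 45.
In little-endian order the low byte comes first in memory.
Reassemble most-significant byte first: 45 65 DB 66 8E C6 A6 E0 → 0x4565DB668EC6A6E0.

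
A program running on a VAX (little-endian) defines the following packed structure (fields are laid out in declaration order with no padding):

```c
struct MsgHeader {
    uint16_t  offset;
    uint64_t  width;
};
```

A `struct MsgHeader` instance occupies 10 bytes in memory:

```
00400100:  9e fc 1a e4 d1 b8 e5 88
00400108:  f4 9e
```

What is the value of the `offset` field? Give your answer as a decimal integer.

64670

`offset` is the first field, at byte offset 0, occupying 2 bytes.
Bytes at offsets 0..1: 9E FC.
Little-endian stores the least-significant byte at the lowest address.
Reassemble most-significant byte first: FC 9E → 0xFC9E.
0xFC9E = 64670.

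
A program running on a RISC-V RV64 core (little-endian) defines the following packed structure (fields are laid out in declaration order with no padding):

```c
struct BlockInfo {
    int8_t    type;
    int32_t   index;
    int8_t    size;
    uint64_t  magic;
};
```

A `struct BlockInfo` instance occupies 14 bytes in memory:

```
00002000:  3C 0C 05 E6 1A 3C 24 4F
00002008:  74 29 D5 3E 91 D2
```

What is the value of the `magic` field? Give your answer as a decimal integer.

15172977704832356132

`magic` follows `type` (1 B), `index` (4 B), `size` (1 B), so it starts at offset 1 + 4 + 1 = 6 and occupies 8 bytes.
Bytes at offsets 6..13: 24 4F 74 29 D5 3E 91 D2.
In little-endian order the low byte comes first in memory.
Reassemble most-significant byte first: D2 91 3E D5 29 74 4F 24 → 0xD2913ED529744F24.
0xD2913ED529744F24 = 15172977704832356132.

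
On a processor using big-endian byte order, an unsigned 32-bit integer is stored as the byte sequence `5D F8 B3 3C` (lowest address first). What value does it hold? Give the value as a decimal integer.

1576579900

Big-endian stores the most-significant byte at the lowest address.
The bytes are already most-significant first: 0x5DF8B33C.
0x5DF8B33C = 1576579900.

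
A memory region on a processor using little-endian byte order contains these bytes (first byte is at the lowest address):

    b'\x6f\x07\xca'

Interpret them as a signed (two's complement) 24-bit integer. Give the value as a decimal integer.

-3537041

In little-endian order the low byte comes first in memory.
Reassemble most-significant byte first: CA 07 6F → 0xCA076F.
Top bit is set, so as a signed 24-bit value this is 0xCA076F − 2^24 = -3537041.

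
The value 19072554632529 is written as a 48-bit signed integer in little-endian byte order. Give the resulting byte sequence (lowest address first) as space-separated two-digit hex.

51 05 D8 AC 58 11

19072554632529 in hexadecimal, padded to 48 bits, is 0x1158ACD80551.
Split into bytes (most-significant first): 11 58 AC D8 05 51.
Little-endian stores the least-significant byte at the lowest address.
So at ascending addresses the bytes are 51 05 D8 AC 58 11.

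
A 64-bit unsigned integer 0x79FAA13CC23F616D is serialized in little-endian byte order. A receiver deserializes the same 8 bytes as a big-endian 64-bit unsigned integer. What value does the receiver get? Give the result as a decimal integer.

7881650926348532345

Stored little-endian, the bytes at ascending addresses are 6D 61 3F C2 3C A1 FA 79.
Read back as big-endian, the last byte is least significant, giving 0x6D613FC23CA1FA79.
0x6D613FC23CA1FA79 = 7881650926348532345.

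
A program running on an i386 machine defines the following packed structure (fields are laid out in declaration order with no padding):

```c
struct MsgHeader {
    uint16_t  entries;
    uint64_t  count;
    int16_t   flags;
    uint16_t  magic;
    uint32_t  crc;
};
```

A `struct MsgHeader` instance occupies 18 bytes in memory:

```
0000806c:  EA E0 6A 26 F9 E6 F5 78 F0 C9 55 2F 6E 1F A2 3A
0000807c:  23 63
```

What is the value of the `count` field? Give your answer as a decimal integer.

14551263393571481194

`count` follows `entries` (2 bytes), so it starts at byte offset 2 and occupies 8 bytes.
Bytes at offsets 2..9: 6A 26 F9 E6 F5 78 F0 C9.
In little-endian order the low byte comes first in memory.
Reassemble most-significant byte first: C9 F0 78 F5 E6 F9 26 6A → 0xC9F078F5E6F9266A.
0xC9F078F5E6F9266A = 14551263393571481194.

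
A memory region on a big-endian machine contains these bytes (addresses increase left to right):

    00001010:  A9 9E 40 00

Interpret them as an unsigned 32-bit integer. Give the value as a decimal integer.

2845720576

Big-endian stores the most-significant byte at the lowest address.
The bytes are already most-significant first: 0xA99E4000.
0xA99E4000 = 2845720576.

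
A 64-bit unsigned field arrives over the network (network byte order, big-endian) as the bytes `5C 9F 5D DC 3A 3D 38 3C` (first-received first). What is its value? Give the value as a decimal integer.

Big-endian stores the most-significant byte at the lowest address.
The bytes are already most-significant first: 0x5C9F5DDC3A3D383C.
0x5C9F5DDC3A3D383C = 6674156373237643324.

6674156373237643324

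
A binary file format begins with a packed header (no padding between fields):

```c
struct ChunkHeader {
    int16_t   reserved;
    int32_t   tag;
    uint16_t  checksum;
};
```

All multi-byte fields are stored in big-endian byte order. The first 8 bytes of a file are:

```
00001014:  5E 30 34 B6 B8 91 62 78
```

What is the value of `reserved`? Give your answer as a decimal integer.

24112

`reserved` is the first field, at byte offset 0, occupying 2 bytes.
Bytes at offsets 0..1: 5E 30.
Big-endian stores the most-significant byte at the lowest address.
The bytes are already most-significant first: 0x5E30.
0x5E30 = 24112.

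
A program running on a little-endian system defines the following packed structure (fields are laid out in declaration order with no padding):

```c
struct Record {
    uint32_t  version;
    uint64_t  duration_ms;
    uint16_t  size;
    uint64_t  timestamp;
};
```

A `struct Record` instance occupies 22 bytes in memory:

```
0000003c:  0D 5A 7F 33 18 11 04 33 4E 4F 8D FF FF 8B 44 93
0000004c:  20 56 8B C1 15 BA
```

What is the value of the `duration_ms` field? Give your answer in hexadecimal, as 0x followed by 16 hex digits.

0xFF8D4F4E33041118

`duration_ms` follows `version` (4 bytes), so it starts at byte offset 4 and occupies 8 bytes.
Bytes at offsets 4..11: 18 11 04 33 4E 4F 8D FF.
Little-endian: lowest address holds the least-significant byte.
Reassemble most-significant byte first: FF 8D 4F 4E 33 04 11 18 → 0xFF8D4F4E33041118.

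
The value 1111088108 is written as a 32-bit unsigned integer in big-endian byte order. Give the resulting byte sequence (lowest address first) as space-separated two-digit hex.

42 39 DB EC

1111088108 in hexadecimal, padded to 32 bits, is 0x4239DBEC.
Split into bytes (most-significant first): 42 39 DB EC.
In big-endian order the high byte comes first in memory.
So the memory order matches the most-significant-first order: 42 39 DB EC.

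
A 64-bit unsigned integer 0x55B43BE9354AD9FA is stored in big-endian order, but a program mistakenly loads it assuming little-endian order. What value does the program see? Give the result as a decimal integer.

Stored big-endian, the bytes at ascending addresses are 55 B4 3B E9 35 4A D9 FA.
Read back as little-endian, the first byte is least significant, giving 0xFAD94A35E93BB455.
0xFAD94A35E93BB455 = 18075560174834922581.

18075560174834922581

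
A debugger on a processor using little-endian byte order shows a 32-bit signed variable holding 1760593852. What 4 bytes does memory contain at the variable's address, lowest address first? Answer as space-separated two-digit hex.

BC 87 F0 68

1760593852 in hexadecimal, padded to 32 bits, is 0x68F087BC.
Split into bytes (most-significant first): 68 F0 87 BC.
Little-endian stores the least-significant byte at the lowest address.
So at ascending addresses the bytes are BC 87 F0 68.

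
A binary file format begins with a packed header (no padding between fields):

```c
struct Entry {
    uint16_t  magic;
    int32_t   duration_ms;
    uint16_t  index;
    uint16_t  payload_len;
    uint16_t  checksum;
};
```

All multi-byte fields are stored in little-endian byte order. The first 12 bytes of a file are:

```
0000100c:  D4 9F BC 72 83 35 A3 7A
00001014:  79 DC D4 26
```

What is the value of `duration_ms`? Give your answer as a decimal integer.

897807036

`duration_ms` follows `magic` (2 bytes), so it starts at byte offset 2 and occupies 4 bytes.
Bytes at offsets 2..5: BC 72 83 35.
In little-endian order the low byte comes first in memory.
Reassemble most-significant byte first: 35 83 72 BC → 0x358372BC.
0x358372BC = 897807036.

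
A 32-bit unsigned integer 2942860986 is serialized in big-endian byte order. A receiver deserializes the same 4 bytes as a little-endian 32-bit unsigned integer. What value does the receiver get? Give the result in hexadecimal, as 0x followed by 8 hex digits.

2942860986 in 32-bit hexadecimal is 0xAF687EBA.
Stored big-endian, the bytes at ascending addresses are AF 68 7E BA.
Read back as little-endian, the first byte is least significant, giving 0xBA7E68AF.

0xBA7E68AF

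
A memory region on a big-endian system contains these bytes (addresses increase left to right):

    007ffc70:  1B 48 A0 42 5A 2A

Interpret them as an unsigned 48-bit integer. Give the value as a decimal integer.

29998740298282

In big-endian order the high byte comes first in memory.
The bytes are already most-significant first: 0x1B48A0425A2A.
0x1B48A0425A2A = 29998740298282.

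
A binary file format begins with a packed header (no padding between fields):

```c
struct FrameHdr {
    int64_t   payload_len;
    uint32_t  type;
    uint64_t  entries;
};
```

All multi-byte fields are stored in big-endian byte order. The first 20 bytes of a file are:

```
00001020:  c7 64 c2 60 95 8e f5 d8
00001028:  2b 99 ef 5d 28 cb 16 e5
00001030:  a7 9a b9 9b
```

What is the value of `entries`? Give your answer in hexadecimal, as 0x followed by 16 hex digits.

0x28CB16E5A79AB99B

`entries` follows `payload_len` (8 B), `type` (4 B), so it starts at offset 8 + 4 = 12 and occupies 8 bytes.
Bytes at offsets 12..19: 28 CB 16 E5 A7 9A B9 9B.
Big-endian: lowest address holds the most-significant byte.
The bytes are already most-significant first: 0x28CB16E5A79AB99B.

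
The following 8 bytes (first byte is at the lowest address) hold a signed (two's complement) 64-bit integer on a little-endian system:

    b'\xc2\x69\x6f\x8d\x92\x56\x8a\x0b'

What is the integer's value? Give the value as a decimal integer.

831572268641380802

Little-endian: lowest address holds the least-significant byte.
Reassemble most-significant byte first: 0B 8A 56 92 8D 6F 69 C2 → 0x0B8A56928D6F69C2.
0x0B8A56928D6F69C2 = 831572268641380802.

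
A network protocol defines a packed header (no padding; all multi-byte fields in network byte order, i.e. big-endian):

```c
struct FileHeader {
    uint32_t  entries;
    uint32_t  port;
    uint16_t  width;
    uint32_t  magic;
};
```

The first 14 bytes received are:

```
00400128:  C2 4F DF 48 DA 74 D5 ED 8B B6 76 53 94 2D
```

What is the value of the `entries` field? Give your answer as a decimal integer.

3260014408

`entries` is the first field, at byte offset 0, occupying 4 bytes.
Bytes at offsets 0..3: C2 4F DF 48.
Big-endian stores the most-significant byte at the lowest address.
The bytes are already most-significant first: 0xC24FDF48.
0xC24FDF48 = 3260014408.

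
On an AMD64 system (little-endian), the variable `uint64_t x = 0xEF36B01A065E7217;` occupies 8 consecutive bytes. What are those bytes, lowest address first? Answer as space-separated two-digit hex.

17 72 5E 06 1A B0 36 EF

Split into bytes (most-significant first): EF 36 B0 1A 06 5E 72 17.
Little-endian: lowest address holds the least-significant byte.
So at ascending addresses the bytes are 17 72 5E 06 1A B0 36 EF.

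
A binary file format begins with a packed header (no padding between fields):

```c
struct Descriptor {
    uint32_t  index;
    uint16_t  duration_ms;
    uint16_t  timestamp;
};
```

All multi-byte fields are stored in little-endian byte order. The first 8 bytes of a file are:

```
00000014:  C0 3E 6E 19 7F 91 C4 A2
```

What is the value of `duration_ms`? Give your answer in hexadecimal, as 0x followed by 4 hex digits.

`duration_ms` follows `index` (4 bytes), so it starts at byte offset 4 and occupies 2 bytes.
Bytes at offsets 4..5: 7F 91.
Little-endian: lowest address holds the least-significant byte.
Reassemble most-significant byte first: 91 7F → 0x917F.

0x917F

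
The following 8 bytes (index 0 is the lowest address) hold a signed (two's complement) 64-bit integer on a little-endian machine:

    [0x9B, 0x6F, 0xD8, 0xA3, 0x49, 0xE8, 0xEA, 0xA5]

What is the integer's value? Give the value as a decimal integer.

-6491120509922021477

In little-endian order the low byte comes first in memory.
Reassemble most-significant byte first: A5 EA E8 49 A3 D8 6F 9B → 0xA5EAE849A3D86F9B.
Top bit is set, so as a signed 64-bit value this is 0xA5EAE849A3D86F9B − 2^64 = -6491120509922021477.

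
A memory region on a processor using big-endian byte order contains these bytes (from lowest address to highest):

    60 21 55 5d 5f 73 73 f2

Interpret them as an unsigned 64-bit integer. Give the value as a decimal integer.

Big-endian stores the most-significant byte at the lowest address.
The bytes are already most-significant first: 0x6021555D5F7373F2.
0x6021555D5F7373F2 = 6926911561394254834.

6926911561394254834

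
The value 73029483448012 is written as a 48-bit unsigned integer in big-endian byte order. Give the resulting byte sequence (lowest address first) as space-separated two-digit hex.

42 6B 80 6B 46 CC

73029483448012 in hexadecimal, padded to 48 bits, is 0x426B806B46CC.
Split into bytes (most-significant first): 42 6B 80 6B 46 CC.
Big-endian stores the most-significant byte at the lowest address.
So the memory order matches the most-significant-first order: 42 6B 80 6B 46 CC.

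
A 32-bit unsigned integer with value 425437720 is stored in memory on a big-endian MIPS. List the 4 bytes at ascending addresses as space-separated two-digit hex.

19 5B AA 18

425437720 in hexadecimal, padded to 32 bits, is 0x195BAA18.
Split into bytes (most-significant first): 19 5B AA 18.
Big-endian stores the most-significant byte at the lowest address.
So the memory order matches the most-significant-first order: 19 5B AA 18.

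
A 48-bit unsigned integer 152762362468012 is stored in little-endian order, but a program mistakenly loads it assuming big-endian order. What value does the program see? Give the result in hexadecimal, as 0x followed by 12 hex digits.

0xAC9659C2EF8A

152762362468012 in 48-bit hexadecimal is 0x8AEFC25996AC.
Stored little-endian, the bytes at ascending addresses are AC 96 59 C2 EF 8A.
Read back as big-endian, the last byte is least significant, giving 0xAC9659C2EF8A.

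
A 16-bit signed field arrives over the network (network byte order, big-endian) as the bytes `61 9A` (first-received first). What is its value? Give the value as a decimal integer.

In big-endian order the high byte comes first in memory.
The bytes are already most-significant first: 0x619A.
0x619A = 24986.

24986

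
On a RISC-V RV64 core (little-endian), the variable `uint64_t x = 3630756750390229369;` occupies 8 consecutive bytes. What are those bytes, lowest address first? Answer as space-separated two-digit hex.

3630756750390229369 in hexadecimal, padded to 64 bits, is 0x32630A0724DC7979.
Split into bytes (most-significant first): 32 63 0A 07 24 DC 79 79.
Little-endian: lowest address holds the least-significant byte.
So at ascending addresses the bytes are 79 79 DC 24 07 0A 63 32.

79 79 DC 24 07 0A 63 32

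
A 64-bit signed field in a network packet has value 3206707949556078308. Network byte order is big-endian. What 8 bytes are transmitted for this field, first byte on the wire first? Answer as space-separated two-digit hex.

2C 80 83 E3 E7 B6 16 E4

3206707949556078308 in hexadecimal, padded to 64 bits, is 0x2C8083E3E7B616E4.
Split into bytes (most-significant first): 2C 80 83 E3 E7 B6 16 E4.
In big-endian order the high byte comes first in memory.
So the memory order matches the most-significant-first order: 2C 80 83 E3 E7 B6 16 E4.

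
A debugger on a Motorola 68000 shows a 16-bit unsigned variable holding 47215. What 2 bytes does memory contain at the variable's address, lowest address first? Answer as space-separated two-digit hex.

B8 6F

47215 in hexadecimal, padded to 16 bits, is 0xB86F.
Split into bytes (most-significant first): B8 6F.
Big-endian: lowest address holds the most-significant byte.
So the memory order matches the most-significant-first order: B8 6F.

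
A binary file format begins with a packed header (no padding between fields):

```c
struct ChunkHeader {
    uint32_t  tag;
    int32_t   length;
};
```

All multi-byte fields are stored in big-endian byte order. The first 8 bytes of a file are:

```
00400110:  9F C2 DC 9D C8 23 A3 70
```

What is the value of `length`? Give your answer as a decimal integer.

-937188496

`length` follows `tag` (4 bytes), so it starts at byte offset 4 and occupies 4 bytes.
Bytes at offsets 4..7: C8 23 A3 70.
Big-endian stores the most-significant byte at the lowest address.
The bytes are already most-significant first: 0xC823A370.
Top bit is set, so as a signed 32-bit value this is 0xC823A370 − 2^32 = -937188496.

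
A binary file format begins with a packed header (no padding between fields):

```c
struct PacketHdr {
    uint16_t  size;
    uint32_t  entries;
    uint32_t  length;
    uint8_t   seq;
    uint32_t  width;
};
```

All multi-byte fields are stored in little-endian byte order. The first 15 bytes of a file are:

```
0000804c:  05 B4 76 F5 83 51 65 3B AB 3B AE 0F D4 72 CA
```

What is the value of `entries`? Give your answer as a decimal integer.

1367602550

`entries` follows `size` (2 bytes), so it starts at byte offset 2 and occupies 4 bytes.
Bytes at offsets 2..5: 76 F5 83 51.
Little-endian: lowest address holds the least-significant byte.
Reassemble most-significant byte first: 51 83 F5 76 → 0x5183F576.
0x5183F576 = 1367602550.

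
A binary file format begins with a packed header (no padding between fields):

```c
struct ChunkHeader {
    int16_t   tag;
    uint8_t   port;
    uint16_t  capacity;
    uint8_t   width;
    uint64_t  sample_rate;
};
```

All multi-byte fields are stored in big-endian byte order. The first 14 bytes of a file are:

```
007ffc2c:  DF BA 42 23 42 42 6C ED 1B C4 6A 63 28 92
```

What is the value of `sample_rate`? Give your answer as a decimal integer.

7848960255989065874

`sample_rate` follows `tag` (2 B), `port` (1 B), `capacity` (2 B), `width` (1 B), so it starts at offset 2 + 1 + 2 + 1 = 6 and occupies 8 bytes.
Bytes at offsets 6..13: 6C ED 1B C4 6A 63 28 92.
Big-endian stores the most-significant byte at the lowest address.
The bytes are already most-significant first: 0x6CED1BC46A632892.
0x6CED1BC46A632892 = 7848960255989065874.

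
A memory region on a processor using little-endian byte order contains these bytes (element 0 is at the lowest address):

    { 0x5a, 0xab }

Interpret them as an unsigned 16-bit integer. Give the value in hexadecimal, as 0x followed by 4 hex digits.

In little-endian order the low byte comes first in memory.
Reassemble most-significant byte first: AB 5A → 0xAB5A.

0xAB5A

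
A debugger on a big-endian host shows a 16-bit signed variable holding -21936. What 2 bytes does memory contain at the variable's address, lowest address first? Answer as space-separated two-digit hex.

Two's complement of -21936 in 16 bits: 21936 = 0x55B0; invert → 0xAA4F; add 1 → 0xAA50.
Split into bytes (most-significant first): AA 50.
Big-endian stores the most-significant byte at the lowest address.
So the memory order matches the most-significant-first order: AA 50.

AA 50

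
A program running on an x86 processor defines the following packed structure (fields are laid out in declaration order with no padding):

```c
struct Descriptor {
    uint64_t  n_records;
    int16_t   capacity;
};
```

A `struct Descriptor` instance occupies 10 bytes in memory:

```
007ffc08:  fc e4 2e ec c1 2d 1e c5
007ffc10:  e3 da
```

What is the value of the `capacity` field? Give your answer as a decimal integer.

`capacity` follows `n_records` (8 bytes), so it starts at byte offset 8 and occupies 2 bytes.
Bytes at offsets 8..9: E3 DA.
Little-endian: lowest address holds the least-significant byte.
Reassemble most-significant byte first: DA E3 → 0xDAE3.
Top bit is set, so as a signed 16-bit value this is 0xDAE3 − 2^16 = -9501.

-9501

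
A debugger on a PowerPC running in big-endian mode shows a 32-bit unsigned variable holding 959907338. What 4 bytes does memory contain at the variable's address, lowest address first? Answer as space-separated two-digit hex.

39 37 06 0A

959907338 in hexadecimal, padded to 32 bits, is 0x3937060A.
Split into bytes (most-significant first): 39 37 06 0A.
In big-endian order the high byte comes first in memory.
So the memory order matches the most-significant-first order: 39 37 06 0A.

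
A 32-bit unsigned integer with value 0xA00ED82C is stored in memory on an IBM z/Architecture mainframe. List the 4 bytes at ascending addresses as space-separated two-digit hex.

Split into bytes (most-significant first): A0 0E D8 2C.
In big-endian order the high byte comes first in memory.
So the memory order matches the most-significant-first order: A0 0E D8 2C.

A0 0E D8 2C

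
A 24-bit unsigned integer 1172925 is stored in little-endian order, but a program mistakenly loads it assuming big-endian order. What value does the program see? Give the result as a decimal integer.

12444945

1172925 in 24-bit hexadecimal is 0x11E5BD.
Stored little-endian, the bytes at ascending addresses are BD E5 11.
Read back as big-endian, the last byte is least significant, giving 0xBDE511.
0xBDE511 = 12444945.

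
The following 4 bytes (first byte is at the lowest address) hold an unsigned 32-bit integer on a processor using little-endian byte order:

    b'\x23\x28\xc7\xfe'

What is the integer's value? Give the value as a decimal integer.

Little-endian: lowest address holds the least-significant byte.
Reassemble most-significant byte first: FE C7 28 23 → 0xFEC72823.
0xFEC72823 = 4274464803.

4274464803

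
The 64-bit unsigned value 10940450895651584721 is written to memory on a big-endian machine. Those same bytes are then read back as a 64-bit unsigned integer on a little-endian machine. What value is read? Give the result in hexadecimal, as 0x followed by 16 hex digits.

10940450895651584721 in 64-bit hexadecimal is 0x97D44A1FE5EABAD1.
Stored big-endian, the bytes at ascending addresses are 97 D4 4A 1F E5 EA BA D1.
Read back as little-endian, the first byte is least significant, giving 0xD1BAEAE51F4AD497.

0xD1BAEAE51F4AD497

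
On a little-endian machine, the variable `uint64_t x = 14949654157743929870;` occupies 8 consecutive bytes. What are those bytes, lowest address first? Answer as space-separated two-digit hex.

14949654157743929870 in hexadecimal, padded to 64 bits, is 0xCF77D73FF344BA0E.
Split into bytes (most-significant first): CF 77 D7 3F F3 44 BA 0E.
Little-endian: lowest address holds the least-significant byte.
So at ascending addresses the bytes are 0E BA 44 F3 3F D7 77 CF.

0E BA 44 F3 3F D7 77 CF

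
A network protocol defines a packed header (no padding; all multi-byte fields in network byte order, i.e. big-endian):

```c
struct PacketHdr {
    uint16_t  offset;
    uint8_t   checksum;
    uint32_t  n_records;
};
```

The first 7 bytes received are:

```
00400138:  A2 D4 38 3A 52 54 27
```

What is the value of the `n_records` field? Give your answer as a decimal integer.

`n_records` follows `offset` (2 B), `checksum` (1 B), so it starts at offset 2 + 1 = 3 and occupies 4 bytes.
Bytes at offsets 3..6: 3A 52 54 27.
Big-endian: lowest address holds the most-significant byte.
The bytes are already most-significant first: 0x3A525427.
0x3A525427 = 978474023.

978474023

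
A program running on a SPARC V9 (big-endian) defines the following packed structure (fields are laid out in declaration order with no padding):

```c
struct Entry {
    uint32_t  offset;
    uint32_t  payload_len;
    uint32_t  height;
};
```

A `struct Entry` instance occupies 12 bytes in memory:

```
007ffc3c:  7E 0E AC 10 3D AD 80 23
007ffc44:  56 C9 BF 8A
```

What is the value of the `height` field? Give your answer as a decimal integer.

1456062346

`height` follows `offset` (4 B), `payload_len` (4 B), so it starts at offset 4 + 4 = 8 and occupies 4 bytes.
Bytes at offsets 8..11: 56 C9 BF 8A.
In big-endian order the high byte comes first in memory.
The bytes are already most-significant first: 0x56C9BF8A.
0x56C9BF8A = 1456062346.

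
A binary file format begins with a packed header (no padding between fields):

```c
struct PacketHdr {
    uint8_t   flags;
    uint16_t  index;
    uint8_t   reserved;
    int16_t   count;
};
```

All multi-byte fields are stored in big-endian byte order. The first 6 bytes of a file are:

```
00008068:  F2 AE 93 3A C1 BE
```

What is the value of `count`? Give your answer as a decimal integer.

-15938

`count` follows `flags` (1 B), `index` (2 B), `reserved` (1 B), so it starts at offset 1 + 2 + 1 = 4 and occupies 2 bytes.
Bytes at offsets 4..5: C1 BE.
Big-endian: lowest address holds the most-significant byte.
The bytes are already most-significant first: 0xC1BE.
Top bit is set, so as a signed 16-bit value this is 0xC1BE − 2^16 = -15938.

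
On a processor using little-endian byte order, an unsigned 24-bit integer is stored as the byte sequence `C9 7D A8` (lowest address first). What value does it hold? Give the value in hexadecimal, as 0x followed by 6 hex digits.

0xA87DC9

Little-endian: lowest address holds the least-significant byte.
Reassemble most-significant byte first: A8 7D C9 → 0xA87DC9.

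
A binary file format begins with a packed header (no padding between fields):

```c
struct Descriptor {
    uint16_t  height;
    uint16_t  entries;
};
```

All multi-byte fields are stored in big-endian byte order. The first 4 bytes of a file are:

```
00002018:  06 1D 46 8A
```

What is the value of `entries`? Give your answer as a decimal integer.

`entries` follows `height` (2 bytes), so it starts at byte offset 2 and occupies 2 bytes.
Bytes at offsets 2..3: 46 8A.
In big-endian order the high byte comes first in memory.
The bytes are already most-significant first: 0x468A.
0x468A = 18058.

18058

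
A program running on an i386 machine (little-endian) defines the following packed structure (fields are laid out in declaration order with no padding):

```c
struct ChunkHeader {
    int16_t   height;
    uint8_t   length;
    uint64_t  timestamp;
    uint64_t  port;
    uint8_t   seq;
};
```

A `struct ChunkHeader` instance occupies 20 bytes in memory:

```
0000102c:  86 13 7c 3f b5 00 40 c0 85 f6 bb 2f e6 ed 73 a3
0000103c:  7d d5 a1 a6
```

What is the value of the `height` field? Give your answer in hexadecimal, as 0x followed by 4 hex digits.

`height` is the first field, at byte offset 0, occupying 2 bytes.
Bytes at offsets 0..1: 86 13.
In little-endian order the low byte comes first in memory.
Reassemble most-significant byte first: 13 86 → 0x1386.

0x1386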